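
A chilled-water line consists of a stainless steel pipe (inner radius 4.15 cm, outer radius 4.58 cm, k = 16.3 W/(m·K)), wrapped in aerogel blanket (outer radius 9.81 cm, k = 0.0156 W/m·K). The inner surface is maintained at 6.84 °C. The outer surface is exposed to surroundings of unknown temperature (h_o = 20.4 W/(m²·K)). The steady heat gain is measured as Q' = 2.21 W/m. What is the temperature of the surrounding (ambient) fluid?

T_out = 24.2 °C

Series resistances:
  R'_stainless steel = ln(0.0458/0.0415)/(2πk) = 0.09859/(2π·16.3) = 9.626×10^-4 m·K/W
  R'_aerogel blanket = ln(0.0981/0.0458)/(2πk) = 0.7617/(2π·0.0156) = 7.771 m·K/W
  R'_conv,out = 1/(2πr h) = 1/(2π·0.0981·20.4) = 0.07953 m·K/W
ΣR = 7.852 m·K/W
ΔT = Q'·ΣR = 2.21 × 7.852 = 17.35 K
Heat flows inward, so T_out = T_in + ΔT = 6.84 + 17.35 = 24.2 °C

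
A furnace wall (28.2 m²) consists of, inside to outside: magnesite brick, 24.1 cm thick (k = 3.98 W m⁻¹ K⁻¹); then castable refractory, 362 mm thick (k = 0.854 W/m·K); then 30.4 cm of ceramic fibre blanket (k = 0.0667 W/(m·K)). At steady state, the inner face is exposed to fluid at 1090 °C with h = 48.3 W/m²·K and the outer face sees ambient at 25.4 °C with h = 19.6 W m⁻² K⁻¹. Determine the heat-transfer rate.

Q = 5870 W

Treat each layer as a resistance in series:
  R_conv,in = 1/(hA) = 1/(48.3·28.2) = 7.342×10^-4 K/W
  R_magnesite brick = L/(kA) = 0.241/(3.98·28.2) = 0.002147 K/W
  R_castable refractory = L/(kA) = 0.362/(0.854·28.2) = 0.01503 K/W
  R_ceramic fibre blanket = L/(kA) = 0.304/(0.0667·28.2) = 0.1616 K/W
  R_conv,out = 1/(hA) = 1/(19.6·28.2) = 0.001809 K/W
ΣR = 7.342×10^-4 + 0.002147 + 0.01503 + 0.1616 + 0.001809 = 0.1813 K/W
Q = ΔT/ΣR = (1090 °C − 25.4 °C)/0.1813 = 5870 W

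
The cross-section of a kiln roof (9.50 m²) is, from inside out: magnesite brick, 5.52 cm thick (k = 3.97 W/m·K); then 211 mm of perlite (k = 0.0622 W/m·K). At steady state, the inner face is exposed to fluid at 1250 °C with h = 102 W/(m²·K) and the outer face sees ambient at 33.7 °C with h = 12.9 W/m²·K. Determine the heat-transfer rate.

Resistance network (inner→outer):
  R_conv,in = 1/(hA) = 1/(102·9.50) = 0.001032 K/W
  R_magnesite brick = L/(kA) = 0.0552/(3.97·9.50) = 0.001464 K/W
  R_perlite = L/(kA) = 0.211/(0.0622·9.50) = 0.3571 K/W
  R_conv,out = 1/(hA) = 1/(12.9·9.50) = 0.008160 K/W
ΣR = 0.001032 + 0.001464 + 0.3571 + 0.008160 = 0.3678 K/W
Q = ΔT/ΣR = (1250 °C − 33.7 °C)/0.3678 = 3310 W

Q = 3.31 kW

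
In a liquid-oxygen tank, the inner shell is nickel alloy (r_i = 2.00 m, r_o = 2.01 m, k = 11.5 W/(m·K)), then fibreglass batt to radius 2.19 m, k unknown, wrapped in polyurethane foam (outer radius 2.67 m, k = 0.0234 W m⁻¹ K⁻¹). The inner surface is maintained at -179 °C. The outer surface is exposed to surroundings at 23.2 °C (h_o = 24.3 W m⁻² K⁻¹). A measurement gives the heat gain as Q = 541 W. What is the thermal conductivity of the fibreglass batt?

k = 0.0346 W/m·K

ΣR = ΔT/Q = |-179 − 23.2|/541 = 0.3738 K/W
Known resistances:
  R_nickel alloy = (1/2.00 − 1/2.01)/(4πk) = 0.002488/(4π·11.5) = 1.721×10^-5 K/W
  R_polyurethane foam = (1/2.19 − 1/2.67)/(4πk) = 0.08209/(4π·0.0234) = 0.2792 K/W
  R_conv,out = 1/(4πr²h) = 1/(4π·2.67²·24.3) = 4.594×10^-4 K/W
R_fibreglass batt = ΣR − ΣR_known = 0.3738 − 0.2797 = 0.09410 K/W
(1/r₁−1/r₂)/(4πk) = 0.09410 ⇒ k = 0.04089/(4π·0.09410) = 0.0346 W/m·K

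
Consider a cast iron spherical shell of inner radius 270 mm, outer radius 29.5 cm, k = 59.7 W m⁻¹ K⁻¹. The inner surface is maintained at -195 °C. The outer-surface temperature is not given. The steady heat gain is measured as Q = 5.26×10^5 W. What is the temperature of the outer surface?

T_out = 25.1 °C

Sum the resistances:
  R_cast iron = (1/0.270 − 1/0.295)/(4πk) = 0.3139/(4π·59.7) = 4.184×10^-4 K/W
ΣR = 4.184×10^-4 K/W
ΔT = Q·ΣR = 5.26×10^5 × 4.184×10^-4 = 220.1 K
Heat flows inward, so T_out = T_in + ΔT = -195 + 220.1 = 25.1 °C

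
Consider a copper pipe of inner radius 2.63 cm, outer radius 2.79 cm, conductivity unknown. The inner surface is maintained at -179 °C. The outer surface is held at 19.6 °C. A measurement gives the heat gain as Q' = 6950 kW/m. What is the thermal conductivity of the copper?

ΣR = ΔT/Q' = |-179 − 19.6|/6.95×10^6 = 2.858×10^-5 m·K/W
ln(r₂/r₁)/(2πk) = 2.858×10^-5 ⇒ k = 0.05906/(2π·2.858×10^-5) = 329 W/m·K

k = 329 W/m·K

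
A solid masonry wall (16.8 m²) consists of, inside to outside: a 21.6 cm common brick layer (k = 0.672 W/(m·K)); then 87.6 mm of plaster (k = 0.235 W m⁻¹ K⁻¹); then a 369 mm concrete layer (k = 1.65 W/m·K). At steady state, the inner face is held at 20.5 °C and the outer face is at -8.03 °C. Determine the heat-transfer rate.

Q = 522 W

Resistance network (inner→outer):
  R_common brick = L/(kA) = 0.216/(0.672·16.8) = 0.01913 K/W
  R_plaster = L/(kA) = 0.0876/(0.235·16.8) = 0.02219 K/W
  R_concrete = L/(kA) = 0.369/(1.65·16.8) = 0.01331 K/W
ΣR = 0.01913 + 0.02219 + 0.01331 = 0.05463 K/W
Q = ΔT/ΣR = (20.5 °C − -8.03 °C)/0.05463 = 522 W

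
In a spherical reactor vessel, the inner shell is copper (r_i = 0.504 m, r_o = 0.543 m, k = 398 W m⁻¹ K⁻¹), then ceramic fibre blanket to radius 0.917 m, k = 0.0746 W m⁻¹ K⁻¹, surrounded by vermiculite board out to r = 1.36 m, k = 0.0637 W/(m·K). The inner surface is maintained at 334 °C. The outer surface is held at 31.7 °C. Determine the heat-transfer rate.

Q = 243 W

Resistance network (inner→outer):
  R_copper = (1/0.504 − 1/0.543)/(4πk) = 0.1425/(4π·398) = 2.849×10^-5 K/W
  R_ceramic fibre blanket = (1/0.543 − 1/0.917)/(4πk) = 0.7511/(4π·0.0746) = 0.8012 K/W
  R_vermiculite board = (1/0.917 − 1/1.36)/(4πk) = 0.3552/(4π·0.0637) = 0.4438 K/W
ΣR = 2.849×10^-5 + 0.8012 + 0.4438 = 1.245 K/W
Q = ΔT/ΣR = (334 °C − 31.7 °C)/1.245 = 243 W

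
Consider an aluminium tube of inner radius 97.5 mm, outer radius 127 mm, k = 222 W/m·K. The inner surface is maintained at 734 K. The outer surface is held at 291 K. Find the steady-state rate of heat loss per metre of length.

Q' = 2πk·ΔT/ln(r₂/r₁) = 2π × 222 × 443 / ln(0.127/0.0975) = 2.34×10^6 W/m

Q' = 2.34×10^6 W/m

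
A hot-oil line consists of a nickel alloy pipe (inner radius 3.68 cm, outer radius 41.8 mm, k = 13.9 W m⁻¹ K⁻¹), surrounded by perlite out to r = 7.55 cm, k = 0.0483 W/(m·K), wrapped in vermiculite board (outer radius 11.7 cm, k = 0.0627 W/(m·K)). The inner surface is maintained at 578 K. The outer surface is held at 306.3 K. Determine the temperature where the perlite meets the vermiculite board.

T = 405 K

Series thermal resistances, inner to outer:
  R'_nickel alloy = ln(0.0418/0.0368)/(2πk) = 0.1274/(2π·13.9) = 0.001459 m·K/W
  R'_perlite = ln(0.0755/0.0418)/(2πk) = 0.5912/(2π·0.0483) = 1.948 m·K/W
  R'_vermiculite board = ln(0.117/0.0755)/(2πk) = 0.4380/(2π·0.0627) = 1.112 m·K/W
ΣR = 0.001459 + 1.948 + 1.112 = 3.061 m·K/W
Q' = ΔT/ΣR = (578 K − 306.3 K)/3.061 = 88.76 W/m
From the inner boundary to the perlite/vermiculite board interface, ΣR_partial = 1.949 m·K/W.
T_interface = T_in − Q'·ΣR_partial = 578 K − (88.76)(1.949) = 405 K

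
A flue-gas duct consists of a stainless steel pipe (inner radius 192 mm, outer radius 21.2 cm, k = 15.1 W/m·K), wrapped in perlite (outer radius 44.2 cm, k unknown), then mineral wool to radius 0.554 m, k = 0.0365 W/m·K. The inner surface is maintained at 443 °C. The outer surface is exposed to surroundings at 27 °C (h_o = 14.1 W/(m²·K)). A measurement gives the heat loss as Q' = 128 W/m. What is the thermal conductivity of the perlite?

ΣR = ΔT/Q' = |443 − 27|/128 = 3.250 m·K/W
Known resistances:
  R'_stainless steel = ln(0.212/0.192)/(2πk) = 0.09909/(2π·15.1) = 0.001044 m·K/W
  R'_mineral wool = ln(0.554/0.442)/(2πk) = 0.2259/(2π·0.0365) = 0.9848 m·K/W
  R'_conv,out = 1/(2πr h) = 1/(2π·0.554·14.1) = 0.02037 m·K/W
R_perlite = ΣR − ΣR_known = 3.250 − 1.006 = 2.244 m·K/W
ln(r₂/r₁)/(2πk) = 2.244 ⇒ k = 0.7347/(2π·2.244) = 0.0521 W/m·K

k = 0.0521 W/m·K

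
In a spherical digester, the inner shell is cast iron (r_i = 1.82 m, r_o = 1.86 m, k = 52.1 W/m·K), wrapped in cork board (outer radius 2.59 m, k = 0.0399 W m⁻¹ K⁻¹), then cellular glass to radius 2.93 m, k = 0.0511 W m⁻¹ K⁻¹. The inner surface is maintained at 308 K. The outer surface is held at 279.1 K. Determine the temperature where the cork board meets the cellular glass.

Series thermal resistances, inner to outer:
  R_cast iron = (1/1.82 − 1/1.86)/(4πk) = 0.01182/(4π·52.1) = 1.805×10^-5 K/W
  R_cork board = (1/1.86 − 1/2.59)/(4πk) = 0.1515/(4π·0.0399) = 0.3022 K/W
  R_cellular glass = (1/2.59 − 1/2.93)/(4πk) = 0.04480/(4π·0.0511) = 0.06977 K/W
ΣR = 1.805×10^-5 + 0.3022 + 0.06977 = 0.3720 K/W
Q = ΔT/ΣR = (308 K − 279.1 K)/0.3720 = 77.69 W
From the inner boundary to the cork board/cellular glass interface, ΣR_partial = 0.3022 K/W.
T_interface = T_in − Q·ΣR_partial = 308 K − (77.69)(0.3022) = 284.5 K

T = 284.5 K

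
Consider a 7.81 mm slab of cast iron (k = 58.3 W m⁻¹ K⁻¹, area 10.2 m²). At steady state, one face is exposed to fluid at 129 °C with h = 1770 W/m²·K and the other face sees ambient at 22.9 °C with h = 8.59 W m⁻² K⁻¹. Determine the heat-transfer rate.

Series thermal resistances, inner to outer:
  R_conv,in = 1/(hA) = 1/(1770·10.2) = 5.539×10^-5 K/W
  R_cast iron = L/(kA) = 0.00781/(58.3·10.2) = 1.313×10^-5 K/W
  R_conv,out = 1/(hA) = 1/(8.59·10.2) = 0.01141 K/W
ΣR = 5.539×10^-5 + 1.313×10^-5 + 0.01141 = 0.01148 K/W
Q = ΔT/ΣR = (129 °C − 22.9 °C)/0.01148 = 9240 W

Q = 9.24 kW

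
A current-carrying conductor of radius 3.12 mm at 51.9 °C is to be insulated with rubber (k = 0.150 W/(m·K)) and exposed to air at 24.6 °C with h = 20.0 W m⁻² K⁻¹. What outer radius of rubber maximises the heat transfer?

For a cylinder, r_cr = k_ins/h = 0.150/20.0 = 0.00750 m = 0.750 cm

r_cr = 0.750 cm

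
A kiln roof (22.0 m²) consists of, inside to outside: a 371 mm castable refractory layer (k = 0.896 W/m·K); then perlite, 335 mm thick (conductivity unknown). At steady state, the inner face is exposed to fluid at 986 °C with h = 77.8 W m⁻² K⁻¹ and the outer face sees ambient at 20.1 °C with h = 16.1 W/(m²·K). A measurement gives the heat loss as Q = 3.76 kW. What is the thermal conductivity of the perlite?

k = 0.0649 W/m·K

ΣR = ΔT/Q = |986 − 20.1|/3760 = 0.2569 K/W
Known resistances:
  R_conv,in = 1/(hA) = 1/(77.8·22.0) = 5.842×10^-4 K/W
  R_castable refractory = L/(kA) = 0.371/(0.896·22.0) = 0.01882 K/W
  R_conv,out = 1/(hA) = 1/(16.1·22.0) = 0.002823 K/W
R_perlite = ΣR − ΣR_known = 0.2569 − 0.02223 = 0.2347 K/W
L/(kA) = 0.2347 ⇒ k = 0.335/(0.2347·22.0) = 0.0649 W/m·K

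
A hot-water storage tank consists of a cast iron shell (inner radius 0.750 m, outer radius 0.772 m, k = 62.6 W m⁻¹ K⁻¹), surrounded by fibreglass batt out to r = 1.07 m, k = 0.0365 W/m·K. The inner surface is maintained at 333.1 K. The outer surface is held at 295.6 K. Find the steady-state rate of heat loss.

Q = 47.7 W

Series thermal resistances, inner to outer:
  R_cast iron = (1/0.750 − 1/0.772)/(4πk) = 0.03800/(4π·62.6) = 4.830×10^-5 K/W
  R_fibreglass batt = (1/0.772 − 1/1.07)/(4πk) = 0.3608/(4π·0.0365) = 0.7865 K/W
ΣR = 4.830×10^-5 + 0.7865 = 0.7865 K/W
Q = ΔT/ΣR = (333.1 K − 295.6 K)/0.7865 = 47.7 W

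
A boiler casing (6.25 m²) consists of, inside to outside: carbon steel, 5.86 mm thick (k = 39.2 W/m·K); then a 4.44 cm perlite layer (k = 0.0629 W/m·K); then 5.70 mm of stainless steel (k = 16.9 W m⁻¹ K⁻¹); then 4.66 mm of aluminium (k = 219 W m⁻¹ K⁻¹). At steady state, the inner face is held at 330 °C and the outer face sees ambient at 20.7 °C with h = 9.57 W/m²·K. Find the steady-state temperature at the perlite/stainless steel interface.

T = 60.7 °C

Treat each layer as a resistance in series:
  R_carbon steel = L/(kA) = 0.00586/(39.2·6.25) = 2.392×10^-5 K/W
  R_perlite = L/(kA) = 0.0444/(0.0629·6.25) = 0.1129 K/W
  R_stainless steel = L/(kA) = 0.00570/(16.9·6.25) = 5.396×10^-5 K/W
  R_aluminium = L/(kA) = 0.00466/(219·6.25) = 3.405×10^-6 K/W
  R_conv,out = 1/(hA) = 1/(9.57·6.25) = 0.01672 K/W
ΣR = 2.392×10^-5 + 0.1129 + 5.396×10^-5 + 3.405×10^-6 + 0.01672 = 0.1297 K/W
Q = ΔT/ΣR = (330 °C − 20.7 °C)/0.1297 = 2385 W
From the inner boundary to the perlite/stainless steel interface, ΣR_partial = 0.1129 K/W.
T_interface = T_in − Q·ΣR_partial = 330 °C − (2385)(0.1129) = 60.7 °C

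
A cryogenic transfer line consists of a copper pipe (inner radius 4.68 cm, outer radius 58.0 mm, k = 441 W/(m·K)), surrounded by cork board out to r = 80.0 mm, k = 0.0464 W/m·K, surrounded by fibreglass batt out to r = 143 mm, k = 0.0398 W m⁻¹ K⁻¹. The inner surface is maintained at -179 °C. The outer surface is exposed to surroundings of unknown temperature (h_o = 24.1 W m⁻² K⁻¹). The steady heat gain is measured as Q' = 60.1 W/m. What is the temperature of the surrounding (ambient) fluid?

T_out = 29.7 °C

Sum the resistances:
  R'_copper = ln(0.0580/0.0468)/(2πk) = 0.2146/(2π·441) = 7.743×10^-5 m·K/W
  R'_cork board = ln(0.0800/0.0580)/(2πk) = 0.3216/(2π·0.0464) = 1.103 m·K/W
  R'_fibreglass batt = ln(0.143/0.0800)/(2πk) = 0.5808/(2π·0.0398) = 2.323 m·K/W
  R'_conv,out = 1/(2πr h) = 1/(2π·0.143·24.1) = 0.04618 m·K/W
ΣR = 3.472 m·K/W
ΔT = Q'·ΣR = 60.1 × 3.472 = 208.7 K
Heat flows inward, so T_out = T_in + ΔT = -179 + 208.7 = 29.7 °C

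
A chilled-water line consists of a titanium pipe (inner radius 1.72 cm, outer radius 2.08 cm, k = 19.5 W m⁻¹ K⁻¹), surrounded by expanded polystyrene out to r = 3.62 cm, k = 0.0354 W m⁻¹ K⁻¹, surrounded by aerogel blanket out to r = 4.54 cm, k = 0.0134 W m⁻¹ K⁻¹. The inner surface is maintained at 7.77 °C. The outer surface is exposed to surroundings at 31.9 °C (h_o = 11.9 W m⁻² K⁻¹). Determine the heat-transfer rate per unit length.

Q' = 4.41 W/m

Treat each layer as a resistance in series:
  R'_titanium = ln(0.0208/0.0172)/(2πk) = 0.1900/(2π·19.5) = 0.001551 m·K/W
  R'_expanded polystyrene = ln(0.0362/0.0208)/(2πk) = 0.5541/(2π·0.0354) = 2.491 m·K/W
  R'_aerogel blanket = ln(0.0454/0.0362)/(2πk) = 0.2265/(2π·0.0134) = 2.690 m·K/W
  R'_conv,out = 1/(2πr h) = 1/(2π·0.0454·11.9) = 0.2946 m·K/W
ΣR = 0.001551 + 2.491 + 2.690 + 0.2946 = 5.477 m·K/W
Q' = ΔT/ΣR = (7.77 °C − 31.9 °C)/5.477 = -4.41 W/m
(Negative Q' ⇒ heat flows inward; heat gain = 4.41 W/m.)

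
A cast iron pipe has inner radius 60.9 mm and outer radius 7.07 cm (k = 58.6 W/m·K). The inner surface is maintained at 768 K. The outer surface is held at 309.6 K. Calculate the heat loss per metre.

Q' = 2πk·ΔT/ln(r₂/r₁) = 2π × 58.6 × 458.4 / ln(0.0707/0.0609) = 1.13×10^6 W/m

Q' = 1130 kW/m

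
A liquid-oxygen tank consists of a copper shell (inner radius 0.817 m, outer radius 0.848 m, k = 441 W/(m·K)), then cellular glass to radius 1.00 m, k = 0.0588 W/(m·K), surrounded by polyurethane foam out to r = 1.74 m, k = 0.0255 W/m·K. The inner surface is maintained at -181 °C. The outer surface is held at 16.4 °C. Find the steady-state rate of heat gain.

Q = 126 W

Treat each layer as a resistance in series:
  R_copper = (1/0.817 − 1/0.848)/(4πk) = 0.04474/(4π·441) = 8.074×10^-6 K/W
  R_cellular glass = (1/0.848 − 1/1.00)/(4πk) = 0.1792/(4π·0.0588) = 0.2426 K/W
  R_polyurethane foam = (1/1.00 − 1/1.74)/(4πk) = 0.4253/(4π·0.0255) = 1.327 K/W
ΣR = 8.074×10^-6 + 0.2426 + 1.327 = 1.570 K/W
Q = ΔT/ΣR = (-181 °C − 16.4 °C)/1.570 = -126 W
(Negative Q ⇒ heat flows inward; heat gain = 126 W.)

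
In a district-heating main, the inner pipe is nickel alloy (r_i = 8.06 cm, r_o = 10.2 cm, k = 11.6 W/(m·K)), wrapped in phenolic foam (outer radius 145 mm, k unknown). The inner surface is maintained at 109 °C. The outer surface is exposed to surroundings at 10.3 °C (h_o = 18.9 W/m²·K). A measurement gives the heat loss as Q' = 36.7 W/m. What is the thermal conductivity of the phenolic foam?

ΣR = ΔT/Q' = |109 − 10.3|/36.7 = 2.689 m·K/W
Known resistances:
  R'_nickel alloy = ln(0.102/0.0806)/(2πk) = 0.2355/(2π·11.6) = 0.003231 m·K/W
  R'_conv,out = 1/(2πr h) = 1/(2π·0.145·18.9) = 0.05808 m·K/W
R_phenolic foam = ΣR − ΣR_known = 2.689 − 0.06131 = 2.628 m·K/W
ln(r₂/r₁)/(2πk) = 2.628 ⇒ k = 0.3518/(2π·2.628) = 0.0213 W/m·K

k = 0.0213 W/m·K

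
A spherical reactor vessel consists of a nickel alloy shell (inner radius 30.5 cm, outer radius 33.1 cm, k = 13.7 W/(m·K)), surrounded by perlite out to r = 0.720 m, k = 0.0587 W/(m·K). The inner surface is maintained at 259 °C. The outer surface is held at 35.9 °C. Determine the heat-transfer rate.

Q = 101 W

Resistance network (inner→outer):
  R_nickel alloy = (1/0.305 − 1/0.331)/(4πk) = 0.2575/(4π·13.7) = 0.001496 K/W
  R_perlite = (1/0.331 − 1/0.720)/(4πk) = 1.632/(4π·0.0587) = 2.213 K/W
ΣR = 0.001496 + 2.213 = 2.214 K/W
Q = ΔT/ΣR = (259 °C − 35.9 °C)/2.214 = 101 W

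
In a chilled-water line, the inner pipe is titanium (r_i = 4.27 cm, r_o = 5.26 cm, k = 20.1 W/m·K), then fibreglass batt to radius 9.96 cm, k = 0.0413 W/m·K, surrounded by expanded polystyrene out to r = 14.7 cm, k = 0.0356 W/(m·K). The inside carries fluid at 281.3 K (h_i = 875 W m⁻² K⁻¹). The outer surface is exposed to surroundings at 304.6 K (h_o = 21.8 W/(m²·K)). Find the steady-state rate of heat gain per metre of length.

Treat each layer as a resistance in series:
  R'_conv,in = 1/(2πr h) = 1/(2π·0.0427·875) = 0.004260 m·K/W
  R'_titanium = ln(0.0526/0.0427)/(2πk) = 0.2085/(2π·20.1) = 0.001651 m·K/W
  R'_fibreglass batt = ln(0.0996/0.0526)/(2πk) = 0.6384/(2π·0.0413) = 2.460 m·K/W
  R'_expanded polystyrene = ln(0.147/0.0996)/(2πk) = 0.3893/(2π·0.0356) = 1.740 m·K/W
  R'_conv,out = 1/(2πr h) = 1/(2π·0.147·21.8) = 0.04966 m·K/W
ΣR = 0.004260 + 0.001651 + 2.460 + 1.740 + 0.04966 = 4.256 m·K/W
Q' = ΔT/ΣR = (281.3 K − 304.6 K)/4.256 = -5.47 W/m
(Negative Q' ⇒ heat flows inward; heat gain = 5.47 W/m.)

Q' = 5.47 W/m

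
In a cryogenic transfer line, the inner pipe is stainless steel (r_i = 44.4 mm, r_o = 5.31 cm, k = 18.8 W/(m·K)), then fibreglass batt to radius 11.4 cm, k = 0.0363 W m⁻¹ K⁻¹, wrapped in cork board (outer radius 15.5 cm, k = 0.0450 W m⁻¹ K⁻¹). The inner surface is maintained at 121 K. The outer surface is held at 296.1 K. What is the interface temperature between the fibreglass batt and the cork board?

T = 253.2 K

Treat each layer as a resistance in series:
  R'_stainless steel = ln(0.0531/0.0444)/(2πk) = 0.1789/(2π·18.8) = 0.001515 m·K/W
  R'_fibreglass batt = ln(0.114/0.0531)/(2πk) = 0.7640/(2π·0.0363) = 3.350 m·K/W
  R'_cork board = ln(0.155/0.114)/(2πk) = 0.3072/(2π·0.0450) = 1.087 m·K/W
ΣR = 0.001515 + 3.350 + 1.087 = 4.439 m·K/W
Q' = ΔT/ΣR = (121 K − 296.1 K)/4.439 = -39.45 W/m
From the inner boundary to the fibreglass batt/cork board interface, ΣR_partial = 3.352 m·K/W.
T_interface = T_in − Q'·ΣR_partial = 121 K − (-39.45)(3.352) = 253.2 K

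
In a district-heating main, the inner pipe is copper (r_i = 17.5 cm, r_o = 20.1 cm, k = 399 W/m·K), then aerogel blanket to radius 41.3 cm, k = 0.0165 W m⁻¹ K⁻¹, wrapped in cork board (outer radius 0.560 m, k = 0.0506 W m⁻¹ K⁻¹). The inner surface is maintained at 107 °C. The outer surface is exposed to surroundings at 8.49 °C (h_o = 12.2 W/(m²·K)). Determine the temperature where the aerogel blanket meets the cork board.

Resistance network (inner→outer):
  R'_copper = ln(0.201/0.175)/(2πk) = 0.1385/(2π·399) = 5.525×10^-5 m·K/W
  R'_aerogel blanket = ln(0.413/0.201)/(2πk) = 0.7201/(2π·0.0165) = 6.946 m·K/W
  R'_cork board = ln(0.560/0.413)/(2πk) = 0.3045/(2π·0.0506) = 0.9577 m·K/W
  R'_conv,out = 1/(2πr h) = 1/(2π·0.560·12.2) = 0.02330 m·K/W
ΣR = 5.525×10^-5 + 6.946 + 0.9577 + 0.02330 = 7.927 m·K/W
Q' = ΔT/ΣR = (107 °C − 8.49 °C)/7.927 = 12.43 W/m
From the inner boundary to the aerogel blanket/cork board interface, ΣR_partial = 6.946 m·K/W.
T_interface = T_in − Q'·ΣR_partial = 107 °C − (12.43)(6.946) = 20.7 °C

T = 20.7 °C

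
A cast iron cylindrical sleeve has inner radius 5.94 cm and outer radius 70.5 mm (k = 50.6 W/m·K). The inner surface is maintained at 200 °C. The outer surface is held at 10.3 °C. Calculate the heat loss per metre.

Q' = 352 kW/m

Q' = 2πk·ΔT/ln(r₂/r₁) = 2π × 50.6 × 189.7 / ln(0.0705/0.0594) = 3.52×10^5 W/m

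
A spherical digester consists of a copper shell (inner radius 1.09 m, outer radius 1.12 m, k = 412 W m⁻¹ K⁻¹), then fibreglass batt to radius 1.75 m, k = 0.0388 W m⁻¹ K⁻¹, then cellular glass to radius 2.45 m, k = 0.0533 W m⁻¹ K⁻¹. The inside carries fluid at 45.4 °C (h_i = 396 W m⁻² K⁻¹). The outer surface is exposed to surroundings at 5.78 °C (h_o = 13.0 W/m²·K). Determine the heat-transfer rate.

Q = 43.8 W

Series thermal resistances, inner to outer:
  R_conv,in = 1/(4πr²h) = 1/(4π·1.09²·396) = 1.691×10^-4 K/W
  R_copper = (1/1.09 − 1/1.12)/(4πk) = 0.02457/(4π·412) = 4.746×10^-6 K/W
  R_fibreglass batt = (1/1.12 − 1/1.75)/(4πk) = 0.3214/(4π·0.0388) = 0.6592 K/W
  R_cellular glass = (1/1.75 − 1/2.45)/(4πk) = 0.1633/(4π·0.0533) = 0.2438 K/W
  R_conv,out = 1/(4πr²h) = 1/(4π·2.45²·13.0) = 0.001020 K/W
ΣR = 1.691×10^-4 + 4.746×10^-6 + 0.6592 + 0.2438 + 0.001020 = 0.9042 K/W
Q = ΔT/ΣR = (45.4 °C − 5.78 °C)/0.9042 = 43.8 W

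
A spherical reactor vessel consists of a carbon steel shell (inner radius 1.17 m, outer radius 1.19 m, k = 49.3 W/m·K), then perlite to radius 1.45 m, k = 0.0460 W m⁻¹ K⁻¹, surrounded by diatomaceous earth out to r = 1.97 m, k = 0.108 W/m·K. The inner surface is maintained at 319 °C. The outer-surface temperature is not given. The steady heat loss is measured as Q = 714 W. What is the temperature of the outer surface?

Sum the resistances:
  R_carbon steel = (1/1.17 − 1/1.19)/(4πk) = 0.01436/(4π·49.3) = 2.319×10^-5 K/W
  R_perlite = (1/1.19 − 1/1.45)/(4πk) = 0.1507/(4π·0.0460) = 0.2607 K/W
  R_diatomaceous earth = (1/1.45 − 1/1.97)/(4πk) = 0.1820/(4π·0.108) = 0.1341 K/W
ΣR = 0.3948 K/W
ΔT = Q·ΣR = 714 × 0.3948 = 281.9 K
Heat flows outward, so T_out = T_in − ΔT = 319 − 281.9 = 37.1 °C

T_out = 37.1 °C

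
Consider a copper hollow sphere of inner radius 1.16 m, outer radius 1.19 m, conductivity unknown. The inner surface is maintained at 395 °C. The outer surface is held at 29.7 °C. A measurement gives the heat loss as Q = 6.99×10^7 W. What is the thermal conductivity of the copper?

k = 331 W/m·K

ΣR = ΔT/Q = |395 − 29.7|/6.99×10^7 = 5.226×10^-6 K/W
(1/r₁−1/r₂)/(4πk) = 5.226×10^-6 ⇒ k = 0.02173/(4π·5.226×10^-6) = 331 W/m·K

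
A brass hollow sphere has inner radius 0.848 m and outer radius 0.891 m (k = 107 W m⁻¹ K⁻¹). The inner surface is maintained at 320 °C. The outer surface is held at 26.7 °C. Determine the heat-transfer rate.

Q = 4πk·ΔT/(1/r₁ − 1/r₂) = 4π × 107 × 293.3 / (1/0.848 − 1/0.891) = 6.93×10^6 W

Q = 6930 kW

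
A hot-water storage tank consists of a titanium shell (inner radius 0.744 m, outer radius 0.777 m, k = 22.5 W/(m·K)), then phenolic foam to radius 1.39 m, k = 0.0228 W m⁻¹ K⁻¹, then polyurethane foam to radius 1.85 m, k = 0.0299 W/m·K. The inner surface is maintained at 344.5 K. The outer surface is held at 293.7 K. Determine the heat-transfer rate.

Q = 20.7 W

Treat each layer as a resistance in series:
  R_titanium = (1/0.744 − 1/0.777)/(4πk) = 0.05708/(4π·22.5) = 2.019×10^-4 K/W
  R_phenolic foam = (1/0.777 − 1/1.39)/(4πk) = 0.5676/(4π·0.0228) = 1.981 K/W
  R_polyurethane foam = (1/1.39 − 1/1.85)/(4πk) = 0.1789/(4π·0.0299) = 0.4761 K/W
ΣR = 2.019×10^-4 + 1.981 + 0.4761 = 2.457 K/W
Q = ΔT/ΣR = (344.5 K − 293.7 K)/2.457 = 20.7 W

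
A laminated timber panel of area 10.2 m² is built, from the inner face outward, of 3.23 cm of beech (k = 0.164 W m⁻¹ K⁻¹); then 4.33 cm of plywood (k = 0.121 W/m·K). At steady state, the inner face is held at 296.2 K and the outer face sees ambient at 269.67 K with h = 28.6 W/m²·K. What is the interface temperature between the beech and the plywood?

Resistance network (inner→outer):
  R_beech = L/(kA) = 0.0323/(0.164·10.2) = 0.01931 K/W
  R_plywood = L/(kA) = 0.0433/(0.121·10.2) = 0.03508 K/W
  R_conv,out = 1/(hA) = 1/(28.6·10.2) = 0.003428 K/W
ΣR = 0.01931 + 0.03508 + 0.003428 = 0.05782 K/W
Q = ΔT/ΣR = (296.2 K − 269.67 K)/0.05782 = 458.8 W
From the inner boundary to the beech/plywood interface, ΣR_partial = 0.01931 K/W.
T_interface = T_in − Q·ΣR_partial = 296.2 K − (458.8)(0.01931) = 287.3 K

T = 287.3 K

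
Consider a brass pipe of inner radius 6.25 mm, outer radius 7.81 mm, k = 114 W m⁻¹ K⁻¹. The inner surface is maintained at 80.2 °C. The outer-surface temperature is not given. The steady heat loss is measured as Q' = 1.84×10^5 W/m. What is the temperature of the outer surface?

T_out = 23.0 °C

Sum the resistances:
  R'_brass = ln(0.00781/0.00625)/(2πk) = 0.2228/(2π·114) = 3.111×10^-4 m·K/W
ΣR = 3.111×10^-4 m·K/W
ΔT = Q'·ΣR = 1.84×10^5 × 3.111×10^-4 = 57.24 K
Heat flows outward, so T_out = T_in − ΔT = 80.2 − 57.24 = 23.0 °C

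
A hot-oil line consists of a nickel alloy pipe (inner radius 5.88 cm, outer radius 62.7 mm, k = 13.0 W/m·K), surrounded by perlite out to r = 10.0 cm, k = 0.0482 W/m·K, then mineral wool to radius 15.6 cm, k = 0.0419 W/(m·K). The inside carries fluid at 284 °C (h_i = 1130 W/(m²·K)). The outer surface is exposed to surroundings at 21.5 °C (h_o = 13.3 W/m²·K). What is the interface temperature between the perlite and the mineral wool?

Resistance network (inner→outer):
  R'_conv,in = 1/(2πr h) = 1/(2π·0.0588·1130) = 0.002395 m·K/W
  R'_nickel alloy = ln(0.0627/0.0588)/(2πk) = 0.06422/(2π·13.0) = 7.862×10^-4 m·K/W
  R'_perlite = ln(0.100/0.0627)/(2πk) = 0.4668/(2π·0.0482) = 1.541 m·K/W
  R'_mineral wool = ln(0.156/0.100)/(2πk) = 0.4447/(2π·0.0419) = 1.689 m·K/W
  R'_conv,out = 1/(2πr h) = 1/(2π·0.156·13.3) = 0.07671 m·K/W
ΣR = 0.002395 + 7.862×10^-4 + 1.541 + 1.689 + 0.07671 = 3.310 m·K/W
Q' = ΔT/ΣR = (284 °C − 21.5 °C)/3.310 = 79.31 W/m
From the inner boundary to the perlite/mineral wool interface, ΣR_partial = 1.544 m·K/W.
T_interface = T_in − Q'·ΣR_partial = 284 °C − (79.31)(1.544) = 162 °C

T = 162 °C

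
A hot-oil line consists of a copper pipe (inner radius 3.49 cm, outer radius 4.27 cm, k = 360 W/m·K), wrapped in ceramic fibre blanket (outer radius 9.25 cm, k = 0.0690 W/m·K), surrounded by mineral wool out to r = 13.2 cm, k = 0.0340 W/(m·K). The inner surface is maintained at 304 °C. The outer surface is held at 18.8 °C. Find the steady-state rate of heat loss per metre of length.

Treat each layer as a resistance in series:
  R'_copper = ln(0.0427/0.0349)/(2πk) = 0.2017/(2π·360) = 8.918×10^-5 m·K/W
  R'_ceramic fibre blanket = ln(0.0925/0.0427)/(2πk) = 0.7730/(2π·0.0690) = 1.783 m·K/W
  R'_mineral wool = ln(0.132/0.0925)/(2πk) = 0.3556/(2π·0.0340) = 1.665 m·K/W
ΣR = 8.918×10^-5 + 1.783 + 1.665 = 3.448 m·K/W
Q' = ΔT/ΣR = (304 °C − 18.8 °C)/3.448 = 82.7 W/m

Q' = 82.7 W/m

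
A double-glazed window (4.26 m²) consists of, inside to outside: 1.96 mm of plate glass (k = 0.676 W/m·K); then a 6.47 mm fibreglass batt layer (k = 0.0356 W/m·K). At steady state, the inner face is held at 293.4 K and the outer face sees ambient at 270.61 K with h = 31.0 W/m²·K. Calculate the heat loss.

Series thermal resistances, inner to outer:
  R_plate glass = L/(kA) = 0.00196/(0.676·4.26) = 6.806×10^-4 K/W
  R_fibreglass batt = L/(kA) = 0.00647/(0.0356·4.26) = 0.04266 K/W
  R_conv,out = 1/(hA) = 1/(31.0·4.26) = 0.007572 K/W
ΣR = 6.806×10^-4 + 0.04266 + 0.007572 = 0.05091 K/W
Q = ΔT/ΣR = (293.4 K − 270.61 K)/0.05091 = 448 W

Q = 448 W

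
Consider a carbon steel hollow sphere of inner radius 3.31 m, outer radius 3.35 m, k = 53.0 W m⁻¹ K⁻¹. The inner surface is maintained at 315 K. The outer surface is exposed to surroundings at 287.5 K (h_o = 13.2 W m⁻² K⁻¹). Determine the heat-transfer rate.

Q = 50.7 kW

Treat each layer as a resistance in series:
  R_carbon steel = (1/3.31 − 1/3.35)/(4πk) = 0.003607/(4π·53.0) = 5.416×10^-6 K/W
  R_conv,out = 1/(4πr²h) = 1/(4π·3.35²·13.2) = 5.372×10^-4 K/W
ΣR = 5.416×10^-6 + 5.372×10^-4 = 5.426×10^-4 K/W
Q = ΔT/ΣR = (315 K − 287.5 K)/5.426×10^-4 = 50700 W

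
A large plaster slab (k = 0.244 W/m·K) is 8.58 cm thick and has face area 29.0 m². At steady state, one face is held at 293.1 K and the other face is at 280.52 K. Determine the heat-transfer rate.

Q = kA·ΔT/L = 0.244 × 29.0 × |293.1 K − 280.52 K| / 0.0858 = 1040 W

Q = 1040 W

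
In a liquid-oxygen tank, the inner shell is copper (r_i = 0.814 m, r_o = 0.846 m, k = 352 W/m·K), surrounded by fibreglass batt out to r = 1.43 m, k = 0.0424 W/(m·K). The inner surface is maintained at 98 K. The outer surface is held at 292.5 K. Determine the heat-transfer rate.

Resistance network (inner→outer):
  R_copper = (1/0.814 − 1/0.846)/(4πk) = 0.04647/(4π·352) = 1.051×10^-5 K/W
  R_fibreglass batt = (1/0.846 − 1/1.43)/(4πk) = 0.4827/(4π·0.0424) = 0.9060 K/W
ΣR = 1.051×10^-5 + 0.9060 = 0.9060 K/W
Q = ΔT/ΣR = (98 K − 292.5 K)/0.9060 = -215 W
(Negative Q ⇒ heat flows inward; heat gain = 215 W.)

Q = 215 W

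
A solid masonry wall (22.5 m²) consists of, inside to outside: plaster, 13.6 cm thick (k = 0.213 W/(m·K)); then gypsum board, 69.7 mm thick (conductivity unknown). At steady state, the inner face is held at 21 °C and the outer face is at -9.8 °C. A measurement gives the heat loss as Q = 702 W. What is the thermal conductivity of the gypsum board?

ΣR = ΔT/Q = |21 − -9.8|/702 = 0.04387 K/W
Known resistances:
  R_plaster = L/(kA) = 0.136/(0.213·22.5) = 0.02838 K/W
R_gypsum board = ΣR − ΣR_known = 0.04387 − 0.02838 = 0.01549 K/W
L/(kA) = 0.01549 ⇒ k = 0.0697/(0.01549·22.5) = 0.200 W/m·K

k = 0.200 W/m·K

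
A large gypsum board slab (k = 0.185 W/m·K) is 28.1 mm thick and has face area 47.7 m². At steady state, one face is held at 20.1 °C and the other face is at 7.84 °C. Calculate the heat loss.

Q = kA·ΔT/L = 0.185 × 47.7 × |20.1 °C − 7.84 °C| / 0.0281 = 3850 W

Q = 3850 W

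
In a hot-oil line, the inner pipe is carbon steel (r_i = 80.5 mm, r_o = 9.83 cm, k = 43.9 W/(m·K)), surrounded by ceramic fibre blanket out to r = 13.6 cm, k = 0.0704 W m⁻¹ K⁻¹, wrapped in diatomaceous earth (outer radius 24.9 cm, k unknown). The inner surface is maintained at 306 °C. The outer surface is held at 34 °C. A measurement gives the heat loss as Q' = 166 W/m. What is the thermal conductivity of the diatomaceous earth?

k = 0.106 W/m·K

ΣR = ΔT/Q' = |306 − 34|/166 = 1.639 m·K/W
Known resistances:
  R'_carbon steel = ln(0.0983/0.0805)/(2πk) = 0.1998/(2π·43.9) = 7.242×10^-4 m·K/W
  R'_ceramic fibre blanket = ln(0.136/0.0983)/(2πk) = 0.3246/(2π·0.0704) = 0.7339 m·K/W
R_diatomaceous earth = ΣR − ΣR_known = 1.639 − 0.7346 = 0.9044 m·K/W
ln(r₂/r₁)/(2πk) = 0.9044 ⇒ k = 0.6048/(2π·0.9044) = 0.106 W/m·K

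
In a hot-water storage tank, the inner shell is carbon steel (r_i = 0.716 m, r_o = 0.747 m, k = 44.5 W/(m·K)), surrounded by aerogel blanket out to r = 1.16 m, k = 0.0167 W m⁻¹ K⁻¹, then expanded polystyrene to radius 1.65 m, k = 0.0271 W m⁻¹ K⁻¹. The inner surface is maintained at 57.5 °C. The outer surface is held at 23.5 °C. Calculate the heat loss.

Resistance network (inner→outer):
  R_carbon steel = (1/0.716 − 1/0.747)/(4πk) = 0.05796/(4π·44.5) = 1.036×10^-4 K/W
  R_aerogel blanket = (1/0.747 − 1/1.16)/(4πk) = 0.4766/(4π·0.0167) = 2.271 K/W
  R_expanded polystyrene = (1/1.16 − 1/1.65)/(4πk) = 0.2560/(4π·0.0271) = 0.7518 K/W
ΣR = 1.036×10^-4 + 2.271 + 0.7518 = 3.023 K/W
Q = ΔT/ΣR = (57.5 °C − 23.5 °C)/3.023 = 11.2 W

Q = 11.2 W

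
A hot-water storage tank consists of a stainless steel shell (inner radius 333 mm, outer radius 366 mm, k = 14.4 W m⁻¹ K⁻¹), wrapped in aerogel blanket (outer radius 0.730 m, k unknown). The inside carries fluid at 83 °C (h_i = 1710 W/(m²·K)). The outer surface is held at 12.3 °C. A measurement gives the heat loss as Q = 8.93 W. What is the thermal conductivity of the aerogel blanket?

k = 0.0137 W/m·K

ΣR = ΔT/Q = |83 − 12.3|/8.93 = 7.917 K/W
Known resistances:
  R_conv,in = 1/(4πr²h) = 1/(4π·0.333²·1710) = 4.197×10^-4 K/W
  R_stainless steel = (1/0.333 − 1/0.366)/(4πk) = 0.2708/(4π·14.4) = 0.001496 K/W
R_aerogel blanket = ΣR − ΣR_known = 7.917 − 0.001916 = 7.915 K/W
(1/r₁−1/r₂)/(4πk) = 7.915 ⇒ k = 1.362/(4π·7.915) = 0.0137 W/m·K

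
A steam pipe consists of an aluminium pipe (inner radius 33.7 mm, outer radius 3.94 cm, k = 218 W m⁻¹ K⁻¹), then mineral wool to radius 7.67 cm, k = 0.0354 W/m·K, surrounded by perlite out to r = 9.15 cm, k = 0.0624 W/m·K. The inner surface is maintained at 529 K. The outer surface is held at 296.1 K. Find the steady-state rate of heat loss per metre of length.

Q' = 67.6 W/m

Series thermal resistances, inner to outer:
  R'_aluminium = ln(0.0394/0.0337)/(2πk) = 0.1563/(2π·218) = 1.141×10^-4 m·K/W
  R'_mineral wool = ln(0.0767/0.0394)/(2πk) = 0.6661/(2π·0.0354) = 2.995 m·K/W
  R'_perlite = ln(0.0915/0.0767)/(2πk) = 0.1764/(2π·0.0624) = 0.4500 m·K/W
ΣR = 1.141×10^-4 + 2.995 + 0.4500 = 3.445 m·K/W
Q' = ΔT/ΣR = (529 K − 296.1 K)/3.445 = 67.6 W/m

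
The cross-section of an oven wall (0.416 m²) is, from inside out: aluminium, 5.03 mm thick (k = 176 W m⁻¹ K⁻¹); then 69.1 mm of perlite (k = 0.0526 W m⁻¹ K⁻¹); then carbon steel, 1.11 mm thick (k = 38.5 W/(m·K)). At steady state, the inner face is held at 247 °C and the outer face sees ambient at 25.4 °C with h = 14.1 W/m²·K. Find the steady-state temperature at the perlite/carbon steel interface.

T = 36.8 °C

Series thermal resistances, inner to outer:
  R_aluminium = L/(kA) = 0.00503/(176·0.416) = 6.870×10^-5 K/W
  R_perlite = L/(kA) = 0.0691/(0.0526·0.416) = 3.158 K/W
  R_carbon steel = L/(kA) = 0.00111/(38.5·0.416) = 6.931×10^-5 K/W
  R_conv,out = 1/(hA) = 1/(14.1·0.416) = 0.1705 K/W
ΣR = 6.870×10^-5 + 3.158 + 6.931×10^-5 + 0.1705 = 3.329 K/W
Q = ΔT/ΣR = (247 °C − 25.4 °C)/3.329 = 66.57 W
From the inner boundary to the perlite/carbon steel interface, ΣR_partial = 3.158 K/W.
T_interface = T_in − Q·ΣR_partial = 247 °C − (66.57)(3.158) = 36.8 °C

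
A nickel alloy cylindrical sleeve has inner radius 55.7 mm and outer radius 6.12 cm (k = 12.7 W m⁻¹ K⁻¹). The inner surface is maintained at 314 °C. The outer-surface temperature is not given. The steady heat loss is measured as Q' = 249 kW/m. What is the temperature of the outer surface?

Series resistances:
  R'_nickel alloy = ln(0.0612/0.0557)/(2πk) = 0.09417/(2π·12.7) = 0.001180 m·K/W
ΣR = 0.001180 m·K/W
ΔT = Q'·ΣR = 2.49×10^5 × 0.001180 = 293.8 K
Heat flows outward, so T_out = T_in − ΔT = 314 − 293.8 = 20.2 °C

T_out = 20.2 °C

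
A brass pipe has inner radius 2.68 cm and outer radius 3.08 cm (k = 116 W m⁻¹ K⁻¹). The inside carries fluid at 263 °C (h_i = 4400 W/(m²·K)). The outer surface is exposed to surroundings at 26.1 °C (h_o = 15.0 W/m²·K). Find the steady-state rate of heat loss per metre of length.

Q' = 685 W/m

Resistance network (inner→outer):
  R'_conv,in = 1/(2πr h) = 1/(2π·0.0268·4400) = 0.001350 m·K/W
  R'_brass = ln(0.0308/0.0268)/(2πk) = 0.1391/(2π·116) = 1.909×10^-4 m·K/W
  R'_conv,out = 1/(2πr h) = 1/(2π·0.0308·15.0) = 0.3445 m·K/W
ΣR = 0.001350 + 1.909×10^-4 + 0.3445 = 0.3460 m·K/W
Q' = ΔT/ΣR = (263 °C − 26.1 °C)/0.3460 = 685 W/m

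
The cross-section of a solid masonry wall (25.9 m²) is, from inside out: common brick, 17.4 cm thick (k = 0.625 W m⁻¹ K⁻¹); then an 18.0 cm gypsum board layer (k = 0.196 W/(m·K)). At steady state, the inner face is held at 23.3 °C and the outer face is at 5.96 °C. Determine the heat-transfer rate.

Resistance network (inner→outer):
  R_common brick = L/(kA) = 0.174/(0.625·25.9) = 0.01075 K/W
  R_gypsum board = L/(kA) = 0.180/(0.196·25.9) = 0.03546 K/W
ΣR = 0.01075 + 0.03546 = 0.04621 K/W
Q = ΔT/ΣR = (23.3 °C − 5.96 °C)/0.04621 = 375 W

Q = 375 W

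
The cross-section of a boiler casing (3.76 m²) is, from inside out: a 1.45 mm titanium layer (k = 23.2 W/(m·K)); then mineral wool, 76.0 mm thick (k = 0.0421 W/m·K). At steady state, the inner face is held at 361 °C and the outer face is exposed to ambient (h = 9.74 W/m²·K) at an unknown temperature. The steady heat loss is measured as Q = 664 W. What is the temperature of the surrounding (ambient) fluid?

T_out = 24.1 °C

Sum the resistances:
  R_titanium = L/(kA) = 0.00145/(23.2·3.76) = 1.662×10^-5 K/W
  R_mineral wool = L/(kA) = 0.0760/(0.0421·3.76) = 0.4801 K/W
  R_conv,out = 1/(hA) = 1/(9.74·3.76) = 0.02731 K/W
ΣR = 0.5074 K/W
ΔT = Q·ΣR = 664 × 0.5074 = 336.9 K
Heat flows outward, so T_out = T_in − ΔT = 361 − 336.9 = 24.1 °C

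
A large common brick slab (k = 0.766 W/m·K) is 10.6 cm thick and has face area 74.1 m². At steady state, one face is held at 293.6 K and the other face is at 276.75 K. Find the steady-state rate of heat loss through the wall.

Q = kA·ΔT/L = 0.766 × 74.1 × |293.6 K − 276.75 K| / 0.106 = 9020 W

Q = 9020 W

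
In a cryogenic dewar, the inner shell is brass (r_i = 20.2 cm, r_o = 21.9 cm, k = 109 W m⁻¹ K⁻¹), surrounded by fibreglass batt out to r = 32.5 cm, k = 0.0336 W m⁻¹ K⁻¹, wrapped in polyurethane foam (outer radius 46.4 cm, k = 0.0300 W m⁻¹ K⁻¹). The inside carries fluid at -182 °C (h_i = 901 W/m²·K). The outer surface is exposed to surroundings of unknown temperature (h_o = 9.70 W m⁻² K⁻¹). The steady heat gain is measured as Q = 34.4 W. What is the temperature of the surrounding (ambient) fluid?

Series resistances:
  R_conv,in = 1/(4πr²h) = 1/(4π·0.202²·901) = 0.002165 K/W
  R_brass = (1/0.202 − 1/0.219)/(4πk) = 0.3843/(4π·109) = 2.806×10^-4 K/W
  R_fibreglass batt = (1/0.219 − 1/0.325)/(4πk) = 1.489/(4π·0.0336) = 3.527 K/W
  R_polyurethane foam = (1/0.325 − 1/0.464)/(4πk) = 0.9218/(4π·0.0300) = 2.445 K/W
  R_conv,out = 1/(4πr²h) = 1/(4π·0.464²·9.70) = 0.03811 K/W
ΣR = 6.013 K/W
ΔT = Q·ΣR = 34.4 × 6.013 = 206.8 K
Heat flows inward, so T_out = T_in + ΔT = -182 + 206.8 = 24.8 °C

T_out = 24.8 °C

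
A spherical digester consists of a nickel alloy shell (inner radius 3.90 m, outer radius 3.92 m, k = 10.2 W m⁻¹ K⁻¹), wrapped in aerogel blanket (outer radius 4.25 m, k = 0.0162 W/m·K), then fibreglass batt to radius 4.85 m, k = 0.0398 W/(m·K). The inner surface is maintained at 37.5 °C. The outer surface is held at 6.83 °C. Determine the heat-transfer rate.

Treat each layer as a resistance in series:
  R_nickel alloy = (1/3.90 − 1/3.92)/(4πk) = 0.001308/(4π·10.2) = 1.021×10^-5 K/W
  R_aerogel blanket = (1/3.92 − 1/4.25)/(4πk) = 0.01981/(4π·0.0162) = 0.09730 K/W
  R_fibreglass batt = (1/4.25 − 1/4.85)/(4πk) = 0.02911/(4π·0.0398) = 0.05820 K/W
ΣR = 1.021×10^-5 + 0.09730 + 0.05820 = 0.1555 K/W
Q = ΔT/ΣR = (37.5 °C − 6.83 °C)/0.1555 = 197 W

Q = 197 W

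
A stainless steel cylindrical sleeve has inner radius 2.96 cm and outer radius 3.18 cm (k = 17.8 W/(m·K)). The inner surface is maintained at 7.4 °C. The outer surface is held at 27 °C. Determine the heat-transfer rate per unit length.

Q' = 2πk·ΔT/ln(r₂/r₁) = 2π × 17.8 × 19.6 / ln(0.0318/0.0296) = 30600 W/m

Q' = 30.6 kW/m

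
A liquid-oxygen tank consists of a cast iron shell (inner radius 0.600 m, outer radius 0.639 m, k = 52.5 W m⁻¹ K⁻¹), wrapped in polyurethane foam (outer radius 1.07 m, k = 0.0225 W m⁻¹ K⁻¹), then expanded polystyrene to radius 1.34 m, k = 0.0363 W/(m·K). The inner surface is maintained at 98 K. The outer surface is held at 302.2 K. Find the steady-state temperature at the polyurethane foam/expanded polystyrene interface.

Treat each layer as a resistance in series:
  R_cast iron = (1/0.600 − 1/0.639)/(4πk) = 0.1017/(4π·52.5) = 1.542×10^-4 K/W
  R_polyurethane foam = (1/0.639 − 1/1.07)/(4πk) = 0.6304/(4π·0.0225) = 2.229 K/W
  R_expanded polystyrene = (1/1.07 − 1/1.34)/(4πk) = 0.1883/(4π·0.0363) = 0.4128 K/W
ΣR = 1.542×10^-4 + 2.229 + 0.4128 = 2.642 K/W
Q = ΔT/ΣR = (98 K − 302.2 K)/2.642 = -77.29 W
From the inner boundary to the polyurethane foam/expanded polystyrene interface, ΣR_partial = 2.229 K/W.
T_interface = T_in − Q·ΣR_partial = 98 K − (-77.29)(2.229) = 270.3 K

T = 270.3 K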